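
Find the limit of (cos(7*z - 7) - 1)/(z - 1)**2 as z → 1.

-49/2

Direct substitution gives 0/0.
Apply L'Hôpital: lim (-7*sin(7*z - 7))/(2*z - 2), still 0/0.
After 2 applications of L'Hôpital's rule the quotient is (-49*cos(7*z - 7))/(2); substituting z = 1 gives -49/2.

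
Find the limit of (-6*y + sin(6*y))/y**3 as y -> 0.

-36

Direct substitution gives 0/0.
Apply L'Hôpital: lim (6*cos(6*y) - 6)/(3*y^2), still 0/0.
Apply L'Hôpital: lim (-36*sin(6*y))/(6*y), still 0/0.
After 3 applications of L'Hôpital's rule the quotient is (-216*cos(6*y))/(6); substituting y = 0 gives -36.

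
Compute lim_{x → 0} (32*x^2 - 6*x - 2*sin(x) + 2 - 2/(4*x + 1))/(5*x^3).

77/3

Substitution gives 0/0 (the numerator vanishes to order 3).
Expand each term to order x^3: the coefficient of x^3 in -2·1/(1 + 4x) is 128 and in -2·sin(x) is 1/3.
Lower-order terms cancel with the polynomial part, so the numerator is (385/3)·x^3 + o(x^3), and the limit is (385/3)/(5) = 77/3.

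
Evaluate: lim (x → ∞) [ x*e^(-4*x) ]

0

Write as x^1/e^{4x}, an ∞/∞ form.
Exponential growth dominates any polynomial, so repeated L'Hôpital (or the standard result) gives 0.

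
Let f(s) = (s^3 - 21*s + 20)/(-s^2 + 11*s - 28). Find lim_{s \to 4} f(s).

Direct substitution gives 0/0, so factor. Both numerator and denominator have (s - 4) as a factor.
After cancelling, the expression reduces to (s^2 + 4*s - 5)/(7 - s).
Substituting s = 4 gives 9.

9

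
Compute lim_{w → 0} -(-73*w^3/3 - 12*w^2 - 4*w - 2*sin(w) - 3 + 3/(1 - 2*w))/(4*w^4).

-12

Substitution gives 0/0; apply L'Hôpital's rule 4 times.
After differentiating numerator and denominator 4 times the quotient is (-2*sin(w) - 1152/(2*w - 1)^5)/(-96); at w = 0 this is -12.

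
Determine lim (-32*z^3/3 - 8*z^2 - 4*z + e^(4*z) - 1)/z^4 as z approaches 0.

Direct substitution gives 0/0.
Apply L'Hôpital: lim (-32*z^2 - 16*z + 4*e^(4*z) - 4)/(4*z^3), still 0/0.
Apply L'Hôpital: lim (-64*z + 16*e^(4*z) - 16)/(12*z^2), still 0/0.
Apply L'Hôpital: lim (64*e^(4*z) - 64)/(24*z), still 0/0.
After 4 applications of L'Hôpital's rule the quotient is (256*e^(4*z))/(24); substituting z = 0 gives 32/3.

32/3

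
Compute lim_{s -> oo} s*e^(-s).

Write as s^1/e^{1s}, an ∞/∞ form.
Exponential growth dominates any polynomial, so repeated L'Hôpital (or the standard result) gives 0.

0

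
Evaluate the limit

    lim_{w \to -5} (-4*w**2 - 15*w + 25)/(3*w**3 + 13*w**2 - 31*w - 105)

25/64

Since w = -5 makes numerator and denominator zero, (w + 5) divides both.
Cancelling it gives (5 - 4*w)/(3*w^2 - 2*w - 21); now plug in w = -5 to get 25/64.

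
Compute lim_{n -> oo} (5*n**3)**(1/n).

Base → ∞ and exponent → 0: an ∞^0 form.
Take logs: (1/n)·ln(5·n^3) = (ln 5 + 3·ln n)/n → 0.
So the limit is e^0 = 1.

1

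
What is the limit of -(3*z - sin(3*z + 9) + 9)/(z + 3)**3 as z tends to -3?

Direct substitution gives 0/0.
Apply L'Hôpital: lim (3 - 3*cos(3*z + 9))/(-3*(z + 3)^2), still 0/0.
Apply L'Hôpital: lim (9*sin(3*z + 9))/(-6*z - 18), still 0/0.
After 3 applications of L'Hôpital's rule the quotient is (27*cos(3*z + 9))/(-6); substituting z = -3 gives -9/2.

-9/2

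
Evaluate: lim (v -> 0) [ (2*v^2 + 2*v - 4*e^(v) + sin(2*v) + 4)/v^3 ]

-2

Substitution gives 0/0; apply L'Hôpital's rule 3 times.
After differentiating numerator and denominator 3 times the quotient is (-4*e^(v) - 8*cos(2*v))/(6); at v = 0 this is -2.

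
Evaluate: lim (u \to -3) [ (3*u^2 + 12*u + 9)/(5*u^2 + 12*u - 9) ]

Since u = -3 makes numerator and denominator zero, (u + 3) divides both.
Cancelling it gives (3*u + 3)/(5*u - 3); now plug in u = -3 to get 1/3.

1/3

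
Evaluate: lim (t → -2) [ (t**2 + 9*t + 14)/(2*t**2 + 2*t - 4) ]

At t = -2 both the top and bottom vanish — a removable singularity. Factoring out (t + 2) from each leaves (t + 7)/(2*t - 2), which at t = -2 equals -5/6.

-5/6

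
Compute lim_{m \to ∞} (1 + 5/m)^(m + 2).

Let L be the limit and take ln: ln L = lim (m + 2)·ln(1 + 5/m) = lim (m + 2)·(5/m + O(1/m²)) = 5.
Hence L = e^(5).

e^(5)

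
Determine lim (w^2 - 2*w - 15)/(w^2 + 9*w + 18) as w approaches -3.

-8/3

Direct substitution gives 0/0, so factor. Both numerator and denominator have (w + 3) as a factor.
After cancelling, the expression reduces to (w - 5)/(w + 6).
Substituting w = -3 gives -8/3.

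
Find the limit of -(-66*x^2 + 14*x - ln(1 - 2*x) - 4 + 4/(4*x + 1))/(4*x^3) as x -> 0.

Substitution gives 0/0 (the numerator vanishes to order 3).
Expand each term to order x^3: the coefficient of x^3 in −ln(1 - 2x) is 8/3 and in 4·1/(1 + 4x) is -256.
Lower-order terms cancel with the polynomial part, so the numerator is (-760/3)·x^3 + o(x^3), and the limit is (-760/3)/(-4) = 190/3.

190/3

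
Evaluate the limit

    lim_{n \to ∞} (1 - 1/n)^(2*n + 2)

Write it as [(1 - 1/n)^n]^(2) · (1 - 1/n)^(2). The bracketed term tends to e^(-1) and the second factor to 1, so the limit is e^(-2).

e^(-2)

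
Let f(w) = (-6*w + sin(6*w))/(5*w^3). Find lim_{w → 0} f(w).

Direct substitution gives 0/0.
Apply L'Hôpital: lim (6*cos(6*w) - 6)/(15*w^2), still 0/0.
Apply L'Hôpital: lim (-36*sin(6*w))/(30*w), still 0/0.
After 3 applications of L'Hôpital's rule the quotient is (-216*cos(6*w))/(30); substituting w = 0 gives -36/5.

-36/5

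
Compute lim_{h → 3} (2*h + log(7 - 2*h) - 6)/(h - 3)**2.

-2

Direct substitution gives 0/0.
Apply L'Hôpital: lim (2 - 2/(7 - 2*h))/(2*h - 6), still 0/0.
After 2 applications of L'Hôpital's rule the quotient is (-4/(7 - 2*h)^2)/(2); substituting h = 3 gives -2.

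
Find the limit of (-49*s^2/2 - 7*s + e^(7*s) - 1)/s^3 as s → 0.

Direct substitution gives 0/0.
Apply L'Hôpital: lim (-49*s + 7*e^(7*s) - 7)/(3*s^2), still 0/0.
Apply L'Hôpital: lim (49*e^(7*s) - 49)/(6*s), still 0/0.
After 3 applications of L'Hôpital's rule the quotient is (343*e^(7*s))/(6); substituting s = 0 gives 343/6.

343/6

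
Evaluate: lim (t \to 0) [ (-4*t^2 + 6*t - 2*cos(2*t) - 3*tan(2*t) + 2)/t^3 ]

Substitution gives 0/0 (the numerator vanishes to order 3).
Expand each term to order t^3: the coefficient of t^3 in -3·tan(2t) is -8 and in -2·cos(2t) is 0.
Lower-order terms cancel with the polynomial part, so the numerator is (-8)·t^3 + o(t^3), and the limit is (-8)/(1) = -8.

-8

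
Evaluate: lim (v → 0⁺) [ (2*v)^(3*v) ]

1

Base → 0⁺ and exponent → 0⁺: a 0^0 form.
Take logs: 3v·ln(2v). This is 0·(−∞); rewriting as ln(2v)/(1/(3v)) and applying L'Hôpital gives 0.
Hence the limit is e^0 = 1.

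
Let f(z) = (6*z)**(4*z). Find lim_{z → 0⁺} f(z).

1

Base → 0⁺ and exponent → 0⁺: a 0^0 form.
Take logs: 4z·ln(6z). This is 0·(−∞); rewriting as ln(6z)/(1/(4z)) and applying L'Hôpital gives 0.
Hence the limit is e^0 = 1.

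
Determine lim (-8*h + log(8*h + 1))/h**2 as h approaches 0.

Direct substitution gives 0/0.
Apply L'Hôpital: lim (-8 + 8/(8*h + 1))/(2*h), still 0/0.
After 2 applications of L'Hôpital's rule the quotient is (-64/(8*h + 1)^2)/(2); substituting h = 0 gives -32.

-32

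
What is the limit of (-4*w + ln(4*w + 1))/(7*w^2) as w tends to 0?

-8/7

Direct substitution gives 0/0.
Apply L'Hôpital: lim (-4 + 4/(4*w + 1))/(14*w), still 0/0.
After 2 applications of L'Hôpital's rule the quotient is (-16/(4*w + 1)^2)/(14); substituting w = 0 gives -8/7.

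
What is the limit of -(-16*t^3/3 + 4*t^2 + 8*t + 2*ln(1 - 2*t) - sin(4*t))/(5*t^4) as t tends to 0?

Substitution gives 0/0 (the numerator vanishes to order 4).
Expand each term to order t^4: the coefficient of t^4 in 2·ln(1 - 2t) is -8 and in −sin(4t) is 0.
Lower-order terms cancel with the polynomial part, so the numerator is (-8)·t^4 + o(t^4), and the limit is (-8)/(-5) = 8/5.

8/5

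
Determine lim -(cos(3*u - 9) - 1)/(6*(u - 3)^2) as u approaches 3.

3/4

Direct substitution gives 0/0.
Apply L'Hôpital: lim (-3*sin(3*u - 9))/(36 - 12*u), still 0/0.
After 2 applications of L'Hôpital's rule the quotient is (-9*cos(3*u - 9))/(-12); substituting u = 3 gives 3/4.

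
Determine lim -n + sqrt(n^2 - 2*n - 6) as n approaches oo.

This has the form ∞ − ∞. Multiply and divide by the conjugate √(n^2 - 2*n - 6) + n.
That gives (-2n - 6) / (√(n^2 - 2*n - 6) + n).
Divide numerator and denominator by n: the limit is -2/(2·1) = -1.

-1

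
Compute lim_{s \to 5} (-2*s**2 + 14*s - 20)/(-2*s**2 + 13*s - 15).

Since s = 5 makes numerator and denominator zero, (s - 5) divides both.
Cancelling it gives (4 - 2*s)/(3 - 2*s); now plug in s = 5 to get 6/7.

6/7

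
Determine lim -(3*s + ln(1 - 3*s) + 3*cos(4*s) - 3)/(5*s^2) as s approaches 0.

Substitution gives 0/0; apply L'Hôpital's rule 2 times.
After differentiating numerator and denominator 2 times the quotient is (-48*cos(4*s) - 9/(3*s - 1)^2)/(-10); at s = 0 this is 57/10.

57/10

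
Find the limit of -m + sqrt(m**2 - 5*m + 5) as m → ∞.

-5/2

This has the form ∞ − ∞. Multiply and divide by the conjugate √(m^2 - 5*m + 5) + m.
That gives (-5m + 5) / (√(m^2 - 5*m + 5) + m).
Divide numerator and denominator by m: the limit is -5/(2·1) = -5/2.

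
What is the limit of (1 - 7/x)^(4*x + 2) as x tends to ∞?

Write it as [(1 - 7/x)^x]^(4) · (1 - 7/x)^(2). The bracketed term tends to e^(-7) and the second factor to 1, so the limit is e^(-28).

e^(-28)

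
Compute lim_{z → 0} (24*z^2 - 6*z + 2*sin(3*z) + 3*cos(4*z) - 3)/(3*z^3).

-3

Substitution gives 0/0; apply L'Hôpital's rule 3 times.
After differentiating numerator and denominator 3 times the quotient is (192*sin(4*z) - 54*cos(3*z))/(18); at z = 0 this is -3.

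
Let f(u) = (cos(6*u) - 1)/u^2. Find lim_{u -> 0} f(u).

Direct substitution gives 0/0.
Apply L'Hôpital: lim (-6*sin(6*u))/(2*u), still 0/0.
After 2 applications of L'Hôpital's rule the quotient is (-36*cos(6*u))/(2); substituting u = 0 gives -18.

-18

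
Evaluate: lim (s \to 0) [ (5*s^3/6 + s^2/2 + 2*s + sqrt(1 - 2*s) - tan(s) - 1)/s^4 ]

Substitution gives 0/0; apply L'Hôpital's rule 4 times.
After differentiating numerator and denominator 4 times the quotient is (8*tan(s)/cos(s)^2 - 24*tan(s)/cos(s)^4 - 15/(1 - 2*s)^(7/2))/(24); at s = 0 this is -5/8.

-5/8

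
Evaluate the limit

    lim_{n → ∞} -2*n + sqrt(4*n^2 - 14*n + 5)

This has the form ∞ − ∞. Multiply and divide by the conjugate √(4*n^2 - 14*n + 5) + 2n.
That gives (-14n + 5) / (√(4*n^2 - 14*n + 5) + 2n).
Divide numerator and denominator by n: the limit is -14/(2·2) = -7/2.

-7/2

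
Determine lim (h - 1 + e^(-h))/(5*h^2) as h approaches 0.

1/10

Direct substitution gives 0/0.
Apply L'Hôpital: lim (1 - e^(-h))/(10*h), still 0/0.
After 2 applications of L'Hôpital's rule the quotient is (e^(-h))/(10); substituting h = 0 gives 1/10.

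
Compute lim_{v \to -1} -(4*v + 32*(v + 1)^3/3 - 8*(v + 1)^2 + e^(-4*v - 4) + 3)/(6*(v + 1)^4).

-16/9

Direct substitution gives 0/0.
Apply L'Hôpital: lim (-16*v + 32*(v + 1)^2 - 4*e^(-4*v - 4) - 12)/(-24*(v + 1)^3), still 0/0.
Apply L'Hôpital: lim (64*v + 16*e^(-4*v - 4) + 48)/(-72*(v + 1)^2), still 0/0.
Apply L'Hôpital: lim (64 - 64*e^(-4*v - 4))/(-144*v - 144), still 0/0.
After 4 applications of L'Hôpital's rule the quotient is (256*e^(-4*v - 4))/(-144); substituting v = -1 gives -16/9.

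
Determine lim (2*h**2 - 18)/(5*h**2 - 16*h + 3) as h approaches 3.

6/7

At h = 3 both the top and bottom vanish — a removable singularity. Factoring out (h - 3) from each leaves (2*h + 6)/(5*h - 1), which at h = 3 equals 6/7.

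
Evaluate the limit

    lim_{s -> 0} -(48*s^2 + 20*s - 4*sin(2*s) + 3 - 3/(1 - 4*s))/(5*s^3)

112/3

Substitution gives 0/0; apply L'Hôpital's rule 3 times.
After differentiating numerator and denominator 3 times the quotient is (32*cos(2*s) - 1152/(4*s - 1)^4)/(-30); at s = 0 this is 112/3.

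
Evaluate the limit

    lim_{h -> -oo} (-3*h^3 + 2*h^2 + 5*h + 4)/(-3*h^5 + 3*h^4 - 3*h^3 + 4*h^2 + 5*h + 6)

The denominator has degree 5 and the numerator degree 3. Dividing numerator and denominator by h^5 sends every term to 0 except the leading denominator term, so the limit is 0.

0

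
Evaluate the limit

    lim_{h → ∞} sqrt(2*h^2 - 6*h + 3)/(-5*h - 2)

For large |h|, √(2*h^2 - 6*h + 3) ≈ √2·|h| and the denominator ≈ -5h.
Since h → +∞, |h| = h, giving √2/(-5) = -√(2)/5.

-√(2)/5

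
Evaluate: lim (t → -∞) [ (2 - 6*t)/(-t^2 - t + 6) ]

0

The denominator has degree 2 and the numerator degree 1. Dividing numerator and denominator by t^2 sends every term to 0 except the leading denominator term, so the limit is 0.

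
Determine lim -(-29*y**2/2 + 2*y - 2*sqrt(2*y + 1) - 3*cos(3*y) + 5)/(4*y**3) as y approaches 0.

1/4

Substitution gives 0/0; apply L'Hôpital's rule 3 times.
After differentiating numerator and denominator 3 times the quotient is (-81*sin(3*y) - 6/(2*y + 1)^(5/2))/(-24); at y = 0 this is 1/4.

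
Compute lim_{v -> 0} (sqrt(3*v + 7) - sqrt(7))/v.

Substitution gives 0/0. Multiply numerator and denominator by the conjugate √(7 + 3v) + √7.
The numerator becomes (7 + 3v) − 7 = 3v, so the expression simplifies to 3/(√(7 + 3v) + √7).
Letting v → 0 gives 3/(2√7) = 3*√(7)/14.

3*√(7)/14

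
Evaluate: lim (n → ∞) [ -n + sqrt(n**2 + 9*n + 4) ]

9/2

This has the form ∞ − ∞. Multiply and divide by the conjugate √(n^2 + 9*n + 4) + n.
That gives (9n + 4) / (√(n^2 + 9*n + 4) + n).
Divide numerator and denominator by n: the limit is 9/(2·1) = 9/2.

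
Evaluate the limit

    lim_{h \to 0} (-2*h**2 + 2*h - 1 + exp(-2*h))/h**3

-4/3

Direct substitution gives 0/0.
Apply L'Hôpital: lim (-4*h + 2 - 2*e^(-2*h))/(3*h^2), still 0/0.
Apply L'Hôpital: lim (-4 + 4*e^(-2*h))/(6*h), still 0/0.
After 3 applications of L'Hôpital's rule the quotient is (-8*e^(-2*h))/(6); substituting h = 0 gives -4/3.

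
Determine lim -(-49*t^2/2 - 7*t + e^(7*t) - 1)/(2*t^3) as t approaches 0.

Direct substitution gives 0/0.
Apply L'Hôpital: lim (-49*t + 7*e^(7*t) - 7)/(-6*t^2), still 0/0.
Apply L'Hôpital: lim (49*e^(7*t) - 49)/(-12*t), still 0/0.
After 3 applications of L'Hôpital's rule the quotient is (343*e^(7*t))/(-12); substituting t = 0 gives -343/12.

-343/12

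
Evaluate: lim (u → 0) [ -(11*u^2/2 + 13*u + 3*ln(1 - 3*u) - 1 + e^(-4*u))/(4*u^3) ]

Substitution gives 0/0 (the numerator vanishes to order 3).
Expand each term to order u^3: the coefficient of u^3 in e^(-4u) is -32/3 and in 3·ln(1 - 3u) is -27.
Lower-order terms cancel with the polynomial part, so the numerator is (-113/3)·u^3 + o(u^3), and the limit is (-113/3)/(-4) = 113/12.

113/12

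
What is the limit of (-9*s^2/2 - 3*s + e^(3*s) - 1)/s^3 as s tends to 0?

Direct substitution gives 0/0.
Apply L'Hôpital: lim (-9*s + 3*e^(3*s) - 3)/(3*s^2), still 0/0.
Apply L'Hôpital: lim (9*e^(3*s) - 9)/(6*s), still 0/0.
After 3 applications of L'Hôpital's rule the quotient is (27*e^(3*s))/(6); substituting s = 0 gives 9/2.

9/2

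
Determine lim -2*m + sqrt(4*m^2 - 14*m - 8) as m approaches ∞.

An ∞ − ∞ form. Rationalising with the conjugate, the difference becomes (-14m - 8) / (√(4*m^2 - 14*m - 8) + 2m).
For large m the denominator behaves like 2·2m, so the quotient tends to -14/4 = -7/2.

-7/2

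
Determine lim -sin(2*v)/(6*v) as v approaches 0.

Substitution gives 0/0.
Write it as (2/(-6))·sin(2v)/(2v); since sin(u)/u → 1, the limit is -1/3.

-1/3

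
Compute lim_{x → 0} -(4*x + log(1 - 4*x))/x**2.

8

Direct substitution gives 0/0.
Apply L'Hôpital: lim (4 - 4/(1 - 4*x))/(-2*x), still 0/0.
After 2 applications of L'Hôpital's rule the quotient is (-16/(1 - 4*x)^2)/(-2); substituting x = 0 gives 8.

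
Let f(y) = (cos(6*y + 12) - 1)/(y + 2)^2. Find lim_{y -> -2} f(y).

Direct substitution gives 0/0.
Apply L'Hôpital: lim (-6*sin(6*y + 12))/(2*y + 4), still 0/0.
After 2 applications of L'Hôpital's rule the quotient is (-36*cos(6*y + 12))/(2); substituting y = -2 gives -18.

-18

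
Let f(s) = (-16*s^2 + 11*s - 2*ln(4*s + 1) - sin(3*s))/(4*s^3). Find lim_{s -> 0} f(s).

Substitution gives 0/0 (the numerator vanishes to order 3).
Expand each term to order s^3: the coefficient of s^3 in -2·ln(1 + 4s) is -128/3 and in −sin(3s) is 9/2.
Lower-order terms cancel with the polynomial part, so the numerator is (-229/6)·s^3 + o(s^3), and the limit is (-229/6)/(4) = -229/24.

-229/24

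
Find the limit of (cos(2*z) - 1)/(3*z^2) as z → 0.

Direct substitution gives 0/0.
Apply L'Hôpital: lim (-2*sin(2*z))/(6*z), still 0/0.
After 2 applications of L'Hôpital's rule the quotient is (-4*cos(2*z))/(6); substituting z = 0 gives -2/3.

-2/3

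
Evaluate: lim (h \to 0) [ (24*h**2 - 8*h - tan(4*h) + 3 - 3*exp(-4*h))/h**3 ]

Substitution gives 0/0 (the numerator vanishes to order 3).
Expand each term to order h^3: the coefficient of h^3 in -3·e^(-4h) is 32 and in −tan(4h) is -64/3.
Lower-order terms cancel with the polynomial part, so the numerator is (32/3)·h^3 + o(h^3), and the limit is (32/3)/(1) = 32/3.

32/3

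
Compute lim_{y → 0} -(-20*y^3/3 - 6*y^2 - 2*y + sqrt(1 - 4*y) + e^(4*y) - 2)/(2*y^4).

-1/3

Substitution gives 0/0 (the numerator vanishes to order 4).
Expand each term to order y^4: the coefficient of y^4 in √(1 - 4y) is -10 and in e^(4y) is 32/3.
Lower-order terms cancel with the polynomial part, so the numerator is (2/3)·y^4 + o(y^4), and the limit is (2/3)/(-2) = -1/3.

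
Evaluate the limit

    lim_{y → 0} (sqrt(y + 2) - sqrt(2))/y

√(2)/4

Substitution gives 0/0. Multiply numerator and denominator by the conjugate √(2 + y) + √2.
The numerator becomes (2 + y) − 2 = y, so the expression simplifies to 1/(√(2 + y) + √2).
Letting y → 0 gives 1/(2√2) = √(2)/4.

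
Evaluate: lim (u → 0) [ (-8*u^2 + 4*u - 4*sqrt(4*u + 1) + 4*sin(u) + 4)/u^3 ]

-50/3

Substitution gives 0/0 (the numerator vanishes to order 3).
Expand each term to order u^3: the coefficient of u^3 in -4·√(1 + 4u) is -16 and in 4·sin(u) is -2/3.
Lower-order terms cancel with the polynomial part, so the numerator is (-50/3)·u^3 + o(u^3), and the limit is (-50/3)/(1) = -50/3.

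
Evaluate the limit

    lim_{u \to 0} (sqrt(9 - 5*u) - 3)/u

-5/6

Substitution gives 0/0. Multiply numerator and denominator by the conjugate √(9 - 5u) + √9.
The numerator becomes (9 - 5u) − 9 = -5u, so the expression simplifies to -5/(√(9 - 5u) + √9).
Letting u → 0 gives -5/(2√9) = -5/6.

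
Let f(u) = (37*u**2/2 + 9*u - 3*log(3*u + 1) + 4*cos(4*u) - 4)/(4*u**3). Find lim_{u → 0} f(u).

Substitution gives 0/0 (the numerator vanishes to order 3).
Expand each term to order u^3: the coefficient of u^3 in -3·ln(1 + 3u) is -27 and in 4·cos(4u) is 0.
Lower-order terms cancel with the polynomial part, so the numerator is (-27)·u^3 + o(u^3), and the limit is (-27)/(4) = -27/4.

-27/4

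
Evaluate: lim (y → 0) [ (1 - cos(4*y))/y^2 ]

8

Substitution gives 0/0.
Use (1 − cos u)/u² → 1/2 with u = 4y: the limit is 4²/(2·1) = 8.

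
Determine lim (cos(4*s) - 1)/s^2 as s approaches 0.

-8

Direct substitution gives 0/0.
Apply L'Hôpital: lim (-4*sin(4*s))/(2*s), still 0/0.
After 2 applications of L'Hôpital's rule the quotient is (-16*cos(4*s))/(2); substituting s = 0 gives -8.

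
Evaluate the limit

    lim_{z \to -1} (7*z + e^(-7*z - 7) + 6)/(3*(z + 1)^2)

49/6

Direct substitution gives 0/0.
Apply L'Hôpital: lim (7 - 7*e^(-7*z - 7))/(6*z + 6), still 0/0.
After 2 applications of L'Hôpital's rule the quotient is (49*e^(-7*z - 7))/(6); substituting z = -1 gives 49/6.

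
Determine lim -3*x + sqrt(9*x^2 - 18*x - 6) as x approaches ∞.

An ∞ − ∞ form. Rationalising with the conjugate, the difference becomes (-18x - 6) / (√(9*x^2 - 18*x - 6) + 3x).
For large x the denominator behaves like 2·3x, so the quotient tends to -18/6 = -3.

-3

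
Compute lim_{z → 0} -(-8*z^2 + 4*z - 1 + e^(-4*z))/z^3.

32/3

Direct substitution gives 0/0.
Apply L'Hôpital: lim (-16*z + 4 - 4*e^(-4*z))/(-3*z^2), still 0/0.
Apply L'Hôpital: lim (-16 + 16*e^(-4*z))/(-6*z), still 0/0.
After 3 applications of L'Hôpital's rule the quotient is (-64*e^(-4*z))/(-6); substituting z = 0 gives 32/3.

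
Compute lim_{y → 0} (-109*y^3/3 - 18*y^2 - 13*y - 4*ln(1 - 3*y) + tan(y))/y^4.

Substitution gives 0/0 (the numerator vanishes to order 4).
Expand each term to order y^4: the coefficient of y^4 in -4·ln(1 - 3y) is 81 and in tan(y) is 0.
Lower-order terms cancel with the polynomial part, so the numerator is (81)·y^4 + o(y^4), and the limit is (81)/(1) = 81.

81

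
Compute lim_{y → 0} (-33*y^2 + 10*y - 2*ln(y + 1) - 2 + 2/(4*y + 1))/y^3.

-386/3

Substitution gives 0/0; apply L'Hôpital's rule 3 times.
After differentiating numerator and denominator 3 times the quotient is (-768/(4*y + 1)^4 - 4/(y + 1)^3)/(6); at y = 0 this is -386/3.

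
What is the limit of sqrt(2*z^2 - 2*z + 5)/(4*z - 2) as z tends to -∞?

-√(2)/4

For large |z|, √(2*z^2 - 2*z + 5) ≈ √2·|z| and the denominator ≈ 4z.
Since z → −∞, |z| = −z, giving −√2/(4) = -√(2)/4.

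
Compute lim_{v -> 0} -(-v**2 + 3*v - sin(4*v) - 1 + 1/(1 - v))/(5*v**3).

-7/3

Substitution gives 0/0; apply L'Hôpital's rule 3 times.
After differentiating numerator and denominator 3 times the quotient is (64*cos(4*v) + 6/(v - 1)^4)/(-30); at v = 0 this is -7/3.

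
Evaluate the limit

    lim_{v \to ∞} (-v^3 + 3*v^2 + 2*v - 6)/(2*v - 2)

-∞

The numerator has higher degree (3 > 1); the quotient behaves like (-1/(2))·v^2 for large |v|.
As v → +∞ this diverges to -∞.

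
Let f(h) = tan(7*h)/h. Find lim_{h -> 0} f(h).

7

Substitution gives 0/0.
Since tan(u)/u → 1 as u → 0, tan(7h)/(7h) → 1 and the limit is 7.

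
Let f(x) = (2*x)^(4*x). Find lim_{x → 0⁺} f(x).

1

Base → 0⁺ and exponent → 0⁺: a 0^0 form.
Take logs: 4x·ln(2x). This is 0·(−∞); rewriting as ln(2x)/(1/(4x)) and applying L'Hôpital gives 0.
Hence the limit is e^0 = 1.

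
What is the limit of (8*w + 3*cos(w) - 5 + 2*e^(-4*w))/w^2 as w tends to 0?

29/2

Substitution gives 0/0 (the numerator vanishes to order 2).
Expand each term to order w^2: the coefficient of w^2 in 2·e^(-4w) is 16 and in 3·cos(w) is -3/2.
Lower-order terms cancel with the polynomial part, so the numerator is (29/2)·w^2 + o(w^2), and the limit is (29/2)/(1) = 29/2.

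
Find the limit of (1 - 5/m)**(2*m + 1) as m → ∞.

e^(-10)

The base → 1 and the exponent → ∞: a 1^∞ form.
Take logarithms: (2m + 1)·ln(1 - 5/m). Since ln(1+u) ~ u for small u, this behaves like (2m)·(-5/m) → -10.
So the limit is e^(-10).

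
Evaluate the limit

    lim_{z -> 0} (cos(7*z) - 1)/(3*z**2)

Direct substitution gives 0/0.
Apply L'Hôpital: lim (-7*sin(7*z))/(6*z), still 0/0.
After 2 applications of L'Hôpital's rule the quotient is (-49*cos(7*z))/(6); substituting z = 0 gives -49/6.

-49/6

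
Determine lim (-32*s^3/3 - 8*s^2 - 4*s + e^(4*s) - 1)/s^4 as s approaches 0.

32/3

Direct substitution gives 0/0.
Apply L'Hôpital: lim (-32*s^2 - 16*s + 4*e^(4*s) - 4)/(4*s^3), still 0/0.
Apply L'Hôpital: lim (-64*s + 16*e^(4*s) - 16)/(12*s^2), still 0/0.
Apply L'Hôpital: lim (64*e^(4*s) - 64)/(24*s), still 0/0.
After 4 applications of L'Hôpital's rule the quotient is (256*e^(4*s))/(24); substituting s = 0 gives 32/3.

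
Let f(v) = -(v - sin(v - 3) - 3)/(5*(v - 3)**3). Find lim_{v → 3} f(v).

Direct substitution gives 0/0.
Apply L'Hôpital: lim (1 - cos(v - 3))/(-15*(v - 3)^2), still 0/0.
Apply L'Hôpital: lim (sin(v - 3))/(90 - 30*v), still 0/0.
After 3 applications of L'Hôpital's rule the quotient is (cos(v - 3))/(-30); substituting v = 3 gives -1/30.

-1/30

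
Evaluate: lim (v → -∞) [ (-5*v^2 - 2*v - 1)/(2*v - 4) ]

The numerator has higher degree (2 > 1); the quotient behaves like (-5/(2))·v^1 for large |v|.
As v → −∞ this diverges to ∞.

∞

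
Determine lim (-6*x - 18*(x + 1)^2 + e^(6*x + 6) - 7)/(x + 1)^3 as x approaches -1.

36

Direct substitution gives 0/0.
Apply L'Hôpital: lim (-36*x + 6*e^(6*x + 6) - 42)/(3*(x + 1)^2), still 0/0.
Apply L'Hôpital: lim (36*e^(6*x + 6) - 36)/(6*x + 6), still 0/0.
After 3 applications of L'Hôpital's rule the quotient is (216*e^(6*x + 6))/(6); substituting x = -1 gives 36.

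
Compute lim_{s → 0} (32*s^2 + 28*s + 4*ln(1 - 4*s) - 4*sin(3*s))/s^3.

Substitution gives 0/0 (the numerator vanishes to order 3).
Expand each term to order s^3: the coefficient of s^3 in 4·ln(1 - 4s) is -256/3 and in -4·sin(3s) is 18.
Lower-order terms cancel with the polynomial part, so the numerator is (-202/3)·s^3 + o(s^3), and the limit is (-202/3)/(1) = -202/3.

-202/3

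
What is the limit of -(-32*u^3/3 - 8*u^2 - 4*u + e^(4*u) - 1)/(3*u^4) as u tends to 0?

Direct substitution gives 0/0.
Apply L'Hôpital: lim (-32*u^2 - 16*u + 4*e^(4*u) - 4)/(-12*u^3), still 0/0.
Apply L'Hôpital: lim (-64*u + 16*e^(4*u) - 16)/(-36*u^2), still 0/0.
Apply L'Hôpital: lim (64*e^(4*u) - 64)/(-72*u), still 0/0.
After 4 applications of L'Hôpital's rule the quotient is (256*e^(4*u))/(-72); substituting u = 0 gives -32/9.

-32/9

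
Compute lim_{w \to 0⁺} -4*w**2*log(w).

0

This is a 0·(−∞) form. Rewrite as -4·ln(w) / w^(−2) and apply L'Hôpital:
the derivative quotient is -4·(1/w) / (−2·w^(−3)) = (4/2)·w^2 → 0.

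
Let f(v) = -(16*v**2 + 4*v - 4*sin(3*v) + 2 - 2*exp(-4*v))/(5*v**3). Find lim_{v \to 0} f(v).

-118/15

Substitution gives 0/0 (the numerator vanishes to order 3).
Expand each term to order v^3: the coefficient of v^3 in -4·sin(3v) is 18 and in -2·e^(-4v) is 64/3.
Lower-order terms cancel with the polynomial part, so the numerator is (118/3)·v^3 + o(v^3), and the limit is (118/3)/(-5) = -118/15.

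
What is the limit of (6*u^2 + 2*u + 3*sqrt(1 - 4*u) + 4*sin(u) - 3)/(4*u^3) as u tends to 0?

Substitution gives 0/0; apply L'Hôpital's rule 3 times.
After differentiating numerator and denominator 3 times the quotient is (-4*cos(u) - 72/(1 - 4*u)^(5/2))/(24); at u = 0 this is -19/6.

-19/6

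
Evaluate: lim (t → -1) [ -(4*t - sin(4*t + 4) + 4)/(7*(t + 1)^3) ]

Direct substitution gives 0/0.
Apply L'Hôpital: lim (4 - 4*cos(4*t + 4))/(-21*(t + 1)^2), still 0/0.
Apply L'Hôpital: lim (16*sin(4*t + 4))/(-42*t - 42), still 0/0.
After 3 applications of L'Hôpital's rule the quotient is (64*cos(4*t + 4))/(-42); substituting t = -1 gives -32/21.

-32/21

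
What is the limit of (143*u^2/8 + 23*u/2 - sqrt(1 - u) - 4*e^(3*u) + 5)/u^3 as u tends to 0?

-287/16

Substitution gives 0/0; apply L'Hôpital's rule 3 times.
After differentiating numerator and denominator 3 times the quotient is (-108*e^(3*u) + 3/(8*(1 - u)^(5/2)))/(6); at u = 0 this is -287/16.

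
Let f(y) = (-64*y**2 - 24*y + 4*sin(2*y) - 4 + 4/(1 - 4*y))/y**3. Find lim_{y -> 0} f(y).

752/3

Substitution gives 0/0; apply L'Hôpital's rule 3 times.
After differentiating numerator and denominator 3 times the quotient is (-32*cos(2*y) + 1536/(4*y - 1)^4)/(6); at y = 0 this is 752/3.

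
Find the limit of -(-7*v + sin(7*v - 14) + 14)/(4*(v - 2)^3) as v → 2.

343/24

Direct substitution gives 0/0.
Apply L'Hôpital: lim (7*cos(7*v - 14) - 7)/(-12*(v - 2)^2), still 0/0.
Apply L'Hôpital: lim (-49*sin(7*v - 14))/(48 - 24*v), still 0/0.
After 3 applications of L'Hôpital's rule the quotient is (-343*cos(7*v - 14))/(-24); substituting v = 2 gives 343/24.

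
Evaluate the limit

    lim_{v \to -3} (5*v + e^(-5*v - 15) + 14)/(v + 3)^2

25/2

Direct substitution gives 0/0.
Apply L'Hôpital: lim (5 - 5*e^(-5*v - 15))/(2*v + 6), still 0/0.
After 2 applications of L'Hôpital's rule the quotient is (25*e^(-5*v - 15))/(2); substituting v = -3 gives 25/2.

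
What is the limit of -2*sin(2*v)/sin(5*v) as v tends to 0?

Substitution gives 0/0.
Divide numerator and denominator by v: sin(2v)/v → 2 and sin(5v)/v → 5, so the limit is -2·2/5 = -4/5.

-4/5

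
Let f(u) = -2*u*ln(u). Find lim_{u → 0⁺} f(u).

0

This is a 0·(−∞) form. Rewrite as -2·ln(u) / u^(−1) and apply L'Hôpital:
the derivative quotient is -2·(1/u) / (−1·u^(−2)) = (2/1)·u^1 → 0.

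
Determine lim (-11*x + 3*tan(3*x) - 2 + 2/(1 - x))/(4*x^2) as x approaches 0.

Substitution gives 0/0; apply L'Hôpital's rule 2 times.
After differentiating numerator and denominator 2 times the quotient is (54*tan(3*x)/cos(3*x)^2 - 4/(x - 1)^3)/(8); at x = 0 this is 1/2.

1/2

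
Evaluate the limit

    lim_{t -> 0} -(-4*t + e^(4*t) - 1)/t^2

Direct substitution gives 0/0.
Apply L'Hôpital: lim (4*e^(4*t) - 4)/(-2*t), still 0/0.
After 2 applications of L'Hôpital's rule the quotient is (16*e^(4*t))/(-2); substituting t = 0 gives -8.

-8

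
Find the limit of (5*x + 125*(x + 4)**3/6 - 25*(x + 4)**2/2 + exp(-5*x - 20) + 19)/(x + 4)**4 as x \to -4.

Direct substitution gives 0/0.
Apply L'Hôpital: lim (-25*x + 125*(x + 4)^2/2 - 5*e^(-5*x - 20) - 95)/(4*(x + 4)^3), still 0/0.
Apply L'Hôpital: lim (125*x + 25*e^(-5*x - 20) + 475)/(12*(x + 4)^2), still 0/0.
Apply L'Hôpital: lim (125 - 125*e^(-5*x - 20))/(24*x + 96), still 0/0.
After 4 applications of L'Hôpital's rule the quotient is (625*e^(-5*x - 20))/(24); substituting x = -4 gives 625/24.

625/24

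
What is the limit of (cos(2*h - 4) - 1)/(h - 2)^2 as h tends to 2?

Direct substitution gives 0/0.
Apply L'Hôpital: lim (-2*sin(2*h - 4))/(2*h - 4), still 0/0.
After 2 applications of L'Hôpital's rule the quotient is (-4*cos(2*h - 4))/(2); substituting h = 2 gives -2.

-2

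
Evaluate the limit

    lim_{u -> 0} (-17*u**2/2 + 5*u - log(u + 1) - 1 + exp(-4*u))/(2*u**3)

Substitution gives 0/0 (the numerator vanishes to order 3).
Expand each term to order u^3: the coefficient of u^3 in −ln(1 + u) is -1/3 and in e^(-4u) is -32/3.
Lower-order terms cancel with the polynomial part, so the numerator is (-11)·u^3 + o(u^3), and the limit is (-11)/(2) = -11/2.

-11/2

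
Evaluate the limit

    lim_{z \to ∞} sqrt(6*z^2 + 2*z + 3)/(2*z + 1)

For large |z|, √(6*z^2 + 2*z + 3) ≈ √6·|z| and the denominator ≈ 2z.
Since z → +∞, |z| = z, giving √6/(2) = √(6)/2.

√(6)/2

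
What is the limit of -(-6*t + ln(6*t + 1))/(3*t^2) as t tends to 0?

6

Direct substitution gives 0/0.
Apply L'Hôpital: lim (-6 + 6/(6*t + 1))/(-6*t), still 0/0.
After 2 applications of L'Hôpital's rule the quotient is (-36/(6*t + 1)^2)/(-6); substituting t = 0 gives 6.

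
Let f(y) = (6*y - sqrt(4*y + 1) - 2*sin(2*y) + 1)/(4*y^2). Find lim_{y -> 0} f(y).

1/2

Substitution gives 0/0; apply L'Hôpital's rule 2 times.
After differentiating numerator and denominator 2 times the quotient is (8*sin(2*y) + 4/(4*y + 1)^(3/2))/(8); at y = 0 this is 1/2.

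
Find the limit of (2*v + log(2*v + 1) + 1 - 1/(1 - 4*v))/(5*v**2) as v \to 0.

Substitution gives 0/0; apply L'Hôpital's rule 2 times.
After differentiating numerator and denominator 2 times the quotient is (32/(4*v - 1)^3 - 4/(2*v + 1)^2)/(10); at v = 0 this is -18/5.

-18/5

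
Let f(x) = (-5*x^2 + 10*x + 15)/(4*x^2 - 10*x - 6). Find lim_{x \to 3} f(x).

Since x = 3 makes numerator and denominator zero, (x - 3) divides both.
Cancelling it gives (-5*x - 5)/(4*x + 2); now plug in x = 3 to get -10/7.

-10/7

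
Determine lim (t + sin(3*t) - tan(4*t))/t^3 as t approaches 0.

-155/6

Substitution gives 0/0; apply L'Hôpital's rule 3 times.
After differentiating numerator and denominator 3 times the quotient is (-27*cos(3*t) - 384*tan(4*t)^4 - 512*tan(4*t)^2 - 128)/(6); at t = 0 this is -155/6.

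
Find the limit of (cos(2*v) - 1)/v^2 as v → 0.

Direct substitution gives 0/0.
Apply L'Hôpital: lim (-2*sin(2*v))/(2*v), still 0/0.
After 2 applications of L'Hôpital's rule the quotient is (-4*cos(2*v))/(2); substituting v = 0 gives -2.

-2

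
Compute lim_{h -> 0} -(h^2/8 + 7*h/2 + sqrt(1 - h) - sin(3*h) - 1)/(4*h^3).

Substitution gives 0/0; apply L'Hôpital's rule 3 times.
After differentiating numerator and denominator 3 times the quotient is (27*cos(3*h) - 3/(8*(1 - h)^(5/2)))/(-24); at h = 0 this is -71/64.

-71/64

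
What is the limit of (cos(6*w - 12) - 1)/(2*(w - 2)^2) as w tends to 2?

Direct substitution gives 0/0.
Apply L'Hôpital: lim (-6*sin(6*w - 12))/(4*w - 8), still 0/0.
After 2 applications of L'Hôpital's rule the quotient is (-36*cos(6*w - 12))/(4); substituting w = 2 gives -9.

-9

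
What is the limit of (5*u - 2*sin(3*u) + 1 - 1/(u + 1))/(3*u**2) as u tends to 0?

Substitution gives 0/0; apply L'Hôpital's rule 2 times.
After differentiating numerator and denominator 2 times the quotient is (18*sin(3*u) - 2/(u + 1)^3)/(6); at u = 0 this is -1/3.

-1/3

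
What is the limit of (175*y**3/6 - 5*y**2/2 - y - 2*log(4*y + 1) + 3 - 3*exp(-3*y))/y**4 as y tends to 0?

943/8

Substitution gives 0/0 (the numerator vanishes to order 4).
Expand each term to order y^4: the coefficient of y^4 in -3·e^(-3y) is -81/8 and in -2·ln(1 + 4y) is 128.
Lower-order terms cancel with the polynomial part, so the numerator is (943/8)·y^4 + o(y^4), and the limit is (943/8)/(1) = 943/8.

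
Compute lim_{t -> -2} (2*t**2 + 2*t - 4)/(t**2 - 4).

3/2

At t = -2 both the top and bottom vanish — a removable singularity. Factoring out (t + 2) from each leaves (2*t - 2)/(t - 2), which at t = -2 equals 3/2.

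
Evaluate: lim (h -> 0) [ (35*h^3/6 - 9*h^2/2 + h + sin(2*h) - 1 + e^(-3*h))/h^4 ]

Substitution gives 0/0; apply L'Hôpital's rule 4 times.
After differentiating numerator and denominator 4 times the quotient is (16*sin(2*h) + 81*e^(-3*h))/(24); at h = 0 this is 27/8.

27/8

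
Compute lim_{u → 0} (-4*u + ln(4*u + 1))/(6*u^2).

Direct substitution gives 0/0.
Apply L'Hôpital: lim (-4 + 4/(4*u + 1))/(12*u), still 0/0.
After 2 applications of L'Hôpital's rule the quotient is (-16/(4*u + 1)^2)/(12); substituting u = 0 gives -4/3.

-4/3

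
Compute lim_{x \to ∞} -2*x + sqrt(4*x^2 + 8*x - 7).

2

An ∞ − ∞ form. Rationalising with the conjugate, the difference becomes (8x - 7) / (√(4*x^2 + 8*x - 7) + 2x).
For large x the denominator behaves like 2·2x, so the quotient tends to 8/4 = 2.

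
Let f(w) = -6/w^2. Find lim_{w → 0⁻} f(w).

-∞

As w → 0⁻, (w) → 0⁻, so (w)^2 → 0⁺ and -6/(w)^2 → -∞.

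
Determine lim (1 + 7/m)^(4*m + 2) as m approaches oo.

Let L be the limit and take ln: ln L = lim (4m + 2)·ln(1 + 7/m) = lim (4m + 2)·(7/m + O(1/m²)) = 28.
Hence L = e^(28).

e^(28)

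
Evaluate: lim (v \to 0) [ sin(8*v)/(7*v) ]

8/7

Substitution gives 0/0.
Write it as (8/7)·sin(8v)/(8v); since sin(u)/u → 1, the limit is 8/7.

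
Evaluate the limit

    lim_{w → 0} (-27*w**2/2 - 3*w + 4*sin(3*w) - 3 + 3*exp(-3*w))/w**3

-63/2

Substitution gives 0/0 (the numerator vanishes to order 3).
Expand each term to order w^3: the coefficient of w^3 in 4·sin(3w) is -18 and in 3·e^(-3w) is -27/2.
Lower-order terms cancel with the polynomial part, so the numerator is (-63/2)·w^3 + o(w^3), and the limit is (-63/2)/(1) = -63/2.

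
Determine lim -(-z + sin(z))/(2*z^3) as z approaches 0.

Direct substitution gives 0/0.
Apply L'Hôpital: lim (cos(z) - 1)/(-6*z^2), still 0/0.
Apply L'Hôpital: lim (-sin(z))/(-12*z), still 0/0.
After 3 applications of L'Hôpital's rule the quotient is (-cos(z))/(-12); substituting z = 0 gives 1/12.

1/12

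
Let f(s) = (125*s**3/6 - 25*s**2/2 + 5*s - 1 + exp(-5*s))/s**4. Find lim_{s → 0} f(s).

Direct substitution gives 0/0.
Apply L'Hôpital: lim (125*s^2/2 - 25*s + 5 - 5*e^(-5*s))/(4*s^3), still 0/0.
Apply L'Hôpital: lim (125*s - 25 + 25*e^(-5*s))/(12*s^2), still 0/0.
Apply L'Hôpital: lim (125 - 125*e^(-5*s))/(24*s), still 0/0.
After 4 applications of L'Hôpital's rule the quotient is (625*e^(-5*s))/(24); substituting s = 0 gives 625/24.

625/24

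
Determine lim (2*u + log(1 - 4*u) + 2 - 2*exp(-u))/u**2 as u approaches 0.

-9

Substitution gives 0/0 (the numerator vanishes to order 2).
Expand each term to order u^2: the coefficient of u^2 in ln(1 - 4u) is -8 and in -2·e^(-u) is -1.
Lower-order terms cancel with the polynomial part, so the numerator is (-9)·u^2 + o(u^2), and the limit is (-9)/(1) = -9.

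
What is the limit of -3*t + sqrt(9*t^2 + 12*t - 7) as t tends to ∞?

This has the form ∞ − ∞. Multiply and divide by the conjugate √(9*t^2 + 12*t - 7) + 3t.
That gives (12t - 7) / (√(9*t^2 + 12*t - 7) + 3t).
Divide numerator and denominator by t: the limit is 12/(2·3) = 2.

2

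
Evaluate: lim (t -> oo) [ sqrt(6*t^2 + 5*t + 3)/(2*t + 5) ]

√(6)/2

For large |t|, √(6*t^2 + 5*t + 3) ≈ √6·|t| and the denominator ≈ 2t.
Since t → +∞, |t| = t, giving √6/(2) = √(6)/2.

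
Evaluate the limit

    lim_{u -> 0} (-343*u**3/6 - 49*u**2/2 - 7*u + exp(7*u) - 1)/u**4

Direct substitution gives 0/0.
Apply L'Hôpital: lim (-343*u^2/2 - 49*u + 7*e^(7*u) - 7)/(4*u^3), still 0/0.
Apply L'Hôpital: lim (-343*u + 49*e^(7*u) - 49)/(12*u^2), still 0/0.
Apply L'Hôpital: lim (343*e^(7*u) - 343)/(24*u), still 0/0.
After 4 applications of L'Hôpital's rule the quotient is (2401*e^(7*u))/(24); substituting u = 0 gives 2401/24.

2401/24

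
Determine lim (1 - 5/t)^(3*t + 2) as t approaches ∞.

e^(-15)

The base → 1 and the exponent → ∞: a 1^∞ form.
Take logarithms: (3t + 2)·ln(1 - 5/t). Since ln(1+u) ~ u for small u, this behaves like (3t)·(-5/t) → -15.
So the limit is e^(-15).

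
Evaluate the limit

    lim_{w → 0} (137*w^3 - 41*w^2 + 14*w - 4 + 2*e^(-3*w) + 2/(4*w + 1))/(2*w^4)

2075/8

Substitution gives 0/0 (the numerator vanishes to order 4).
Expand each term to order w^4: the coefficient of w^4 in 2·1/(1 + 4w) is 512 and in 2·e^(-3w) is 27/4.
Lower-order terms cancel with the polynomial part, so the numerator is (2075/4)·w^4 + o(w^4), and the limit is (2075/4)/(2) = 2075/8.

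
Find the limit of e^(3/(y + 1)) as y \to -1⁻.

As y → -1⁻, 3/(y + 1) → −∞, so e^(3/(y + 1)) → 0.

0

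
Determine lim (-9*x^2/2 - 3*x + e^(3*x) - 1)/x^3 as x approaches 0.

Direct substitution gives 0/0.
Apply L'Hôpital: lim (-9*x + 3*e^(3*x) - 3)/(3*x^2), still 0/0.
Apply L'Hôpital: lim (9*e^(3*x) - 9)/(6*x), still 0/0.
After 3 applications of L'Hôpital's rule the quotient is (27*e^(3*x))/(6); substituting x = 0 gives 9/2.

9/2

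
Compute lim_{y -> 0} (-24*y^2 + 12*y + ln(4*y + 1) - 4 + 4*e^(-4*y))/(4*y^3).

Substitution gives 0/0 (the numerator vanishes to order 3).
Expand each term to order y^3: the coefficient of y^3 in 4·e^(-4y) is -128/3 and in ln(1 + 4y) is 64/3.
Lower-order terms cancel with the polynomial part, so the numerator is (-64/3)·y^3 + o(y^3), and the limit is (-64/3)/(4) = -16/3.

-16/3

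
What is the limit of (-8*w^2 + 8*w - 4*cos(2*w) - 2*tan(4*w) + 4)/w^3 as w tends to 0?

-128/3

Substitution gives 0/0 (the numerator vanishes to order 3).
Expand each term to order w^3: the coefficient of w^3 in -4·cos(2w) is 0 and in -2·tan(4w) is -128/3.
Lower-order terms cancel with the polynomial part, so the numerator is (-128/3)·w^3 + o(w^3), and the limit is (-128/3)/(1) = -128/3.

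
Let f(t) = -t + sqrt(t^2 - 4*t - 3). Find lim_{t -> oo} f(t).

-2

An ∞ − ∞ form. Rationalising with the conjugate, the difference becomes (-4t - 3) / (√(t^2 - 4*t - 3) + t).
For large t the denominator behaves like 2·t, so the quotient tends to -4/2 = -2.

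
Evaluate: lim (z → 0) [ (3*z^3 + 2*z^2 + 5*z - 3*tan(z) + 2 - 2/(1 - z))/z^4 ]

Substitution gives 0/0; apply L'Hôpital's rule 4 times.
After differentiating numerator and denominator 4 times the quotient is (24*tan(z)/cos(z)^2 - 72*tan(z)/cos(z)^4 + 48/(z - 1)^5)/(24); at z = 0 this is -2.

-2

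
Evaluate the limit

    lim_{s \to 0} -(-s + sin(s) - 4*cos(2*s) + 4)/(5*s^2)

-8/5

Substitution gives 0/0; apply L'Hôpital's rule 2 times.
After differentiating numerator and denominator 2 times the quotient is (-sin(s) + 16*cos(2*s))/(-10); at s = 0 this is -8/5.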